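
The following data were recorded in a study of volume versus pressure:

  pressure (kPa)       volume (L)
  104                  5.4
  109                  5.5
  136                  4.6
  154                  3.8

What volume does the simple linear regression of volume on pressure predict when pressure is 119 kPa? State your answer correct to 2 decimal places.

n = 4, Σx = 503, Σy = 19.3, Σxy = 2371.9, Σx² = 64909
Sxx = Σx² − (Σx)²/n = 64909 − 63252.25 = 1656.75
Sxy = Σxy − (Σx)(Σy)/n = 2371.9 − 2426.975 = -55.075
b = Sxy/Sxx = -55.075/1656.75 = -0.033243
a = ȳ − b·x̄ = 4.825 − (-0.033243)·125.75 = 9.005281
ŷ(119) = a + b·119 = 9.005281 + (-0.033243)·119 = 5.049389

5.05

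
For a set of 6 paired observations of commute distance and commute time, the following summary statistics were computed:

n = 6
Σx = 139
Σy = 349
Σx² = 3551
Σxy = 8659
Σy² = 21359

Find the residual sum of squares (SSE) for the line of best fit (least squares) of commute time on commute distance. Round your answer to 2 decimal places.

Sxx = Σx² − (Σx)²/n = 3551 − 3220.166667 = 330.833333
Sxy = Σxy − (Σx)(Σy)/n = 8659 − 8085.166667 = 573.833333
Syy = Σy² − (Σy)²/n = 21359 − 20300.166667 = 1058.833333
b = Sxy/Sxx = 573.833333/330.833333 = 1.734509
SSE = Syy − b·Sxy = 1058.833333 − 1.734509·573.833333 = 63.514358

63.51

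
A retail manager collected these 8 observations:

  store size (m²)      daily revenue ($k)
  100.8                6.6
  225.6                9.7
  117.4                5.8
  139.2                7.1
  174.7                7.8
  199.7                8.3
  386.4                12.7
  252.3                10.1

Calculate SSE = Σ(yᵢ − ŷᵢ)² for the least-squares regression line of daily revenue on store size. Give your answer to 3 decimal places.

1.326

n = 8, Σx = 1596.1, Σy = 68.1, Σxy = 14998.52, Σx² = 377575.83, Σy² = 614.73
Sxx = Σx² − (Σx)²/n = 377575.83 − 318441.90125 = 59133.92875
Sxy = Σxy − (Σx)(Σy)/n = 14998.52 − 13586.80125 = 1411.71875
Syy = Σy² − (Σy)²/n = 614.73 − 579.70125 = 35.02875
b = Sxy/Sxx = 1411.71875/59133.92875 = 0.023873
SSE = Syy − b·Sxy = 35.02875 − 0.023873·1411.71875 = 1.326443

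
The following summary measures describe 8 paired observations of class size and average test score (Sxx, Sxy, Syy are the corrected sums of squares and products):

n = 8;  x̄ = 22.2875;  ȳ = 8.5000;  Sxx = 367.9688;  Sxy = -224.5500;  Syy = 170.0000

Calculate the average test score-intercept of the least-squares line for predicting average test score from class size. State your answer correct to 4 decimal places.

22.1008

b = Sxy/Sxx = -224.55/367.9688 = -0.610242
a = ȳ − b·x̄ = 8.5 − (-0.610242)·22.2875 = 22.100768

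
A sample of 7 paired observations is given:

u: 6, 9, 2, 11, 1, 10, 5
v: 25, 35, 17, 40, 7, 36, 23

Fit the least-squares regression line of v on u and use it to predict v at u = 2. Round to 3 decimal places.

13.453

n = 7, Σx = 44, Σy = 183, Σxy = 1421, Σx² = 368
Sxx = Σx² − (Σx)²/n = 368 − 276.571429 = 91.428571
Sxy = Σxy − (Σx)(Σy)/n = 1421 − 1150.285714 = 270.714286
b = Sxy/Sxx = 270.714286/91.428571 = 2.960938
a = ȳ − b·x̄ = 26.142857 − 2.960938·6.285714 = 7.53125
ŷ(2) = a + b·2 = 7.53125 + 2.960938·2 = 13.453125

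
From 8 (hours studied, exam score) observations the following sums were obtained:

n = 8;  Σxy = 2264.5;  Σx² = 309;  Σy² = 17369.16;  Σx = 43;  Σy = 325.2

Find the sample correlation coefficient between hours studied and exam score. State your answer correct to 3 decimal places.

0.909

Sxx = Σx² − (Σx)²/n = 309 − 231.125 = 77.875
Sxy = Σxy − (Σx)(Σy)/n = 2264.5 − 1747.95 = 516.55
Syy = Σy² − (Σy)²/n = 17369.16 − 13219.38 = 4149.78
r = Sxy/√(Sxx·Syy) = 516.55/√(323164.1175) = 516.55/568.475257 = 0.908659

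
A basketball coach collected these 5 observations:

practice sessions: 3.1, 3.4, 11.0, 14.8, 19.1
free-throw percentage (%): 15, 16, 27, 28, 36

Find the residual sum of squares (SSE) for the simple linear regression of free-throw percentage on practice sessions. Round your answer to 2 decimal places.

n = 5, Σx = 51.4, Σy = 122, Σxy = 1499.9, Σx² = 726.02, Σy² = 3290
Sxx = Σx² − (Σx)²/n = 726.02 − 528.392 = 197.628
Sxy = Σxy − (Σx)(Σy)/n = 1499.9 − 1254.16 = 245.74
Syy = Σy² − (Σy)²/n = 3290 − 2976.8 = 313.2
b = Sxy/Sxx = 245.74/197.628 = 1.243447
SSE = Syy − b·Sxy = 313.2 − 1.243447·245.74 = 7.635264

7.64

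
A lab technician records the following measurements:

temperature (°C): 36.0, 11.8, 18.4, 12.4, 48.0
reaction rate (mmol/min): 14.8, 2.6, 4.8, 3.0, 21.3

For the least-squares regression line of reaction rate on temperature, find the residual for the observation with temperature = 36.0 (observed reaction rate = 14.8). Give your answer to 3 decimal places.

n = 5, Σx = 126.6, Σy = 46.5, Σxy = 1711.4, Σx² = 4231.56
Sxx = Σx² − (Σx)²/n = 4231.56 − 3205.512 = 1026.048
Sxy = Σxy − (Σx)(Σy)/n = 1711.4 − 1177.38 = 534.02
b = Sxy/Sxx = 534.02/1026.048 = 0.520463
a = ȳ − b·x̄ = 9.3 − 0.520463·25.32 = -3.878123
ŷ(36.0) = -3.878123 + 0.520463·36 = 14.858545
residual = y − ŷ = 14.8 − 14.858545 = -0.058545

-0.059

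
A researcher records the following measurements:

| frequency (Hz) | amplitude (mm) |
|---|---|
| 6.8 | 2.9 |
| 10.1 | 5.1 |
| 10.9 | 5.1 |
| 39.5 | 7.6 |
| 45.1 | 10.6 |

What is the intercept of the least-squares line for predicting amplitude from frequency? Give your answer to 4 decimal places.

2.8666

n = 5, Σx = 112.4, Σy = 31.3, Σxy = 905.08, Σx² = 3861.32
Sxx = Σx² − (Σx)²/n = 3861.32 − 2526.752 = 1334.568
Sxy = Σxy − (Σx)(Σy)/n = 905.08 − 703.624 = 201.456
b = Sxy/Sxx = 201.456/1334.568 = 0.150952
a = ȳ − b·x̄ = 6.26 − 0.150952·22.48 = 2.866594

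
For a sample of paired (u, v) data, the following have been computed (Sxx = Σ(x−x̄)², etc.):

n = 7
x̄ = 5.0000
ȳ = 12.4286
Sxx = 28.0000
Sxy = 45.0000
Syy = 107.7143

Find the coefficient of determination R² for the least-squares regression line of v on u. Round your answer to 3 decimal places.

0.671

R² = Sxy²/(Sxx·Syy) = (45)²/(28·107.7143) = 0.671419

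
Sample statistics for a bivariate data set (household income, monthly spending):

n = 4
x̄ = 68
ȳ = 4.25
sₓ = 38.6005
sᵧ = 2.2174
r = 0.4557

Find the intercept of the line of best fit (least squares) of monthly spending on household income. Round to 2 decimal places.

b = r · sᵧ/sₓ = 0.4557 · 2.2174/38.6005 = 0.026178
a = ȳ − b·x̄ = 4.25 − 0.026178·68 = 2.469922

2.47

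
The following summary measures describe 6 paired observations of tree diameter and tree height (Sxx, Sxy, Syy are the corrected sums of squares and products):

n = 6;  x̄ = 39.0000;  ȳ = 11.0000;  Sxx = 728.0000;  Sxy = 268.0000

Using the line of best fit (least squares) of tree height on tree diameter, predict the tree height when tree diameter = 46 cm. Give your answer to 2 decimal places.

13.58

b = Sxy/Sxx = 268/728 = 0.368132
a = ȳ − b·x̄ = 11 − 0.368132·39 = -3.357143
ŷ(46) = a + b·46 = -3.357143 + 0.368132·46 = 13.576923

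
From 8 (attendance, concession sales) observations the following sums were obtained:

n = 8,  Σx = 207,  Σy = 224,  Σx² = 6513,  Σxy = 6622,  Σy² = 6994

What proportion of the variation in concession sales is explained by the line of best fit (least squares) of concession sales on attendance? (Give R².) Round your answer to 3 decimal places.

Sxx = Σx² − (Σx)²/n = 6513 − 5356.125 = 1156.875
Sxy = Σxy − (Σx)(Σy)/n = 6622 − 5796 = 826
Syy = Σy² − (Σy)²/n = 6994 − 6272 = 722
R² = Sxy²/(Sxx·Syy) = (826)²/(1156.875·722) = 0.816839

0.817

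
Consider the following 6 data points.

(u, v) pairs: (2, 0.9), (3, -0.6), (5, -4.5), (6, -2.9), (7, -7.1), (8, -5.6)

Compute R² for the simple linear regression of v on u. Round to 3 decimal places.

0.830

n = 6, Σx = 31, Σy = -19.8, Σxy = -134.4, Σx² = 187, Σy² = 111.6
Sxx = Σx² − (Σx)²/n = 187 − 160.166667 = 26.833333
Sxy = Σxy − (Σx)(Σy)/n = -134.4 − (-102.3) = -32.1
Syy = Σy² − (Σy)²/n = 111.6 − 65.34 = 46.26
R² = Sxy²/(Sxx·Syy) = (-32.1)²/(26.833333·46.26) = 0.830099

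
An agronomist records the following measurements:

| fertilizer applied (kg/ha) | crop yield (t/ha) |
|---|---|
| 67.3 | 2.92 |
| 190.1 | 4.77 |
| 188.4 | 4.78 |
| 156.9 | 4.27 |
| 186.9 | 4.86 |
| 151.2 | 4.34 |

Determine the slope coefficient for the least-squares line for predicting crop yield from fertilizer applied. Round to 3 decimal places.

0.015

n = 6, Σx = 940.8, Σy = 25.94, Σxy = 4238.35, Σx² = 158572.52
Sxx = Σx² − (Σx)²/n = 158572.52 − 147517.44 = 11055.08
Sxy = Σxy − (Σx)(Σy)/n = 4238.35 − 4067.392 = 170.958
b = Sxy/Sxx = 170.958/11055.08 = 0.015464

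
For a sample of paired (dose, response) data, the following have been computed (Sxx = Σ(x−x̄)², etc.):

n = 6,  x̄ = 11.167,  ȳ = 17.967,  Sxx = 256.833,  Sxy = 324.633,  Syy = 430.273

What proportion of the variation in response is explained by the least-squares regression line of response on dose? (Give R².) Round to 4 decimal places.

R² = Sxy²/(Sxx·Syy) = (324.633)²/(256.833·430.273) = 0.953653

0.9537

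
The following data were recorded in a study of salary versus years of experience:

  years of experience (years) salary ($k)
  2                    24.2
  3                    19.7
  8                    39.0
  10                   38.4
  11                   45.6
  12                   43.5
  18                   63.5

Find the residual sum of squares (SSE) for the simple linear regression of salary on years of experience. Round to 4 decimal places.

n = 7, Σx = 64, Σy = 273.9, Σxy = 2970.1, Σx² = 766, Σy² = 11973.15
Sxx = Σx² − (Σx)²/n = 766 − 585.142857 = 180.857143
Sxy = Σxy − (Σx)(Σy)/n = 2970.1 − 2504.228571 = 465.871429
Syy = Σy² − (Σy)²/n = 11973.15 − 10717.315714 = 1255.834286
b = Sxy/Sxx = 465.871429/180.857143 = 2.575908
SSE = Syy − b·Sxy = 1255.834286 − 2.575908·465.871429 = 55.792172

55.7922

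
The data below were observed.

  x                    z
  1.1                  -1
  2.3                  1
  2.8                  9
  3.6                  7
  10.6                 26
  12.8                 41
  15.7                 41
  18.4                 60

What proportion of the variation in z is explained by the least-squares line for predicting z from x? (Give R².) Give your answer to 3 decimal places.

n = 8, Σx = 67.3, Σy = 184, Σxy = 2599.7, Σx² = 888.55, Σy² = 7770
Sxx = Σx² − (Σx)²/n = 888.55 − 566.16125 = 322.38875
Sxy = Σxy − (Σx)(Σy)/n = 2599.7 − 1547.9 = 1051.8
Syy = Σy² − (Σy)²/n = 7770 − 4232 = 3538
R² = Sxy²/(Sxx·Syy) = (1051.8)²/(322.38875·3538) = 0.969904

0.970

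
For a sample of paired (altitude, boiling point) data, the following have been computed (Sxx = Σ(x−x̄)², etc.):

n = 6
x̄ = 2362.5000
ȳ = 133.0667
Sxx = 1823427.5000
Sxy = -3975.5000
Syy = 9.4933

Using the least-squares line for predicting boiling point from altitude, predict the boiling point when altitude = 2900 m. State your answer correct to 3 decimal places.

131.895

b = Sxy/Sxx = -3975.5/1823427.5 = -0.002180
a = ȳ − b·x̄ = 133.0667 − (-0.002180)·2362.5 = 138.217505
ŷ(2900) = a + b·2900 = 138.217505 + (-0.002180)·2900 = 131.894824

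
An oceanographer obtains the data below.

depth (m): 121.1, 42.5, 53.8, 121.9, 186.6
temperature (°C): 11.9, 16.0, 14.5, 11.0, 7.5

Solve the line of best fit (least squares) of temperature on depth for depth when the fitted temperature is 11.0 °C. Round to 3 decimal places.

126.391

n = 5, Σx = 525.9, Σy = 60.9, Σxy = 5641.59, Σx² = 69045.07
Sxx = Σx² − (Σx)²/n = 69045.07 − 55314.162 = 13730.908
Sxy = Σxy − (Σx)(Σy)/n = 5641.59 − 6405.462 = -763.872
b = Sxy/Sxx = -763.872/13730.908 = -0.055632
a = ȳ − b·x̄ = 12.18 − (-0.055632)·105.18 = 18.031329
Set a + b·x = 11.0: x = (11.0 − 18.031329) / (-0.055632) = 126.390977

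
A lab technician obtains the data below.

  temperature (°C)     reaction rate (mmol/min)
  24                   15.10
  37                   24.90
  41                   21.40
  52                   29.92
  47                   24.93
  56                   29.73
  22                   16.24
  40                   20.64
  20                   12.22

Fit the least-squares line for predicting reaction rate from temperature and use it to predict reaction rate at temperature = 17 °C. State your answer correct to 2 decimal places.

12.27

n = 9, Σx = 339, Σy = 195.08, Σxy = 7980.81, Σx² = 14159
Sxx = Σx² − (Σx)²/n = 14159 − 12769 = 1390
Sxy = Σxy − (Σx)(Σy)/n = 7980.81 − 7348.013333 = 632.796667
b = Sxy/Sxx = 632.796667/1390 = 0.455249
a = ȳ − b·x̄ = 21.675556 − 0.455249·37.666667 = 4.527828
ŷ(17) = a + b·17 = 4.527828 + 0.455249·17 = 12.267068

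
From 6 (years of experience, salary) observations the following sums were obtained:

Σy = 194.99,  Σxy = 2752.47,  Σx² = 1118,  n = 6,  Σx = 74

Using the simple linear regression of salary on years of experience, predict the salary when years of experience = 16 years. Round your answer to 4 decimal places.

Sxx = Σx² − (Σx)²/n = 1118 − 912.666667 = 205.333333
Sxy = Σxy − (Σx)(Σy)/n = 2752.47 − 2404.876667 = 347.593333
b = Sxy/Sxx = 347.593333/205.333333 = 1.692825
a = ȳ − b·x̄ = 32.498333 − 1.692825·12.333333 = 11.620162
ŷ(16) = a + b·16 = 11.620162 + 1.692825·16 = 38.705357

38.7054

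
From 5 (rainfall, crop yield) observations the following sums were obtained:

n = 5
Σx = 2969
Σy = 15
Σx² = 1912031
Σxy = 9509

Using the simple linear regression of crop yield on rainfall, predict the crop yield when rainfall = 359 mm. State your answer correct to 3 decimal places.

Sxx = Σx² − (Σx)²/n = 1912031 − 1762992.2 = 149038.8
Sxy = Σxy − (Σx)(Σy)/n = 9509 − 8907 = 602
b = Sxy/Sxx = 602/149038.8 = 0.004039
a = ȳ − b·x̄ = 3 − 0.004039·593.8 = 0.601513
ŷ(359) = a + b·359 = 0.601513 + 0.004039·359 = 2.051592

2.052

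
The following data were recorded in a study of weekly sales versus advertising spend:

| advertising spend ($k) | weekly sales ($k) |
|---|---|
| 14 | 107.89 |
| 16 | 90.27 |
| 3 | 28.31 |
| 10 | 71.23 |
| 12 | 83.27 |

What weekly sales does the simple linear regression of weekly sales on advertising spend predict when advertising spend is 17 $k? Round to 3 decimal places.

109.829

n = 5, Σx = 55, Σy = 380.97, Σxy = 4751.25, Σx² = 705
Sxx = Σx² − (Σx)²/n = 705 − 605 = 100
Sxy = Σxy − (Σx)(Σy)/n = 4751.25 − 4190.67 = 560.58
b = Sxy/Sxx = 560.58/100 = 5.6058
a = ȳ − b·x̄ = 76.194 − 5.6058·11 = 14.5302
ŷ(17) = a + b·17 = 14.5302 + 5.6058·17 = 109.8288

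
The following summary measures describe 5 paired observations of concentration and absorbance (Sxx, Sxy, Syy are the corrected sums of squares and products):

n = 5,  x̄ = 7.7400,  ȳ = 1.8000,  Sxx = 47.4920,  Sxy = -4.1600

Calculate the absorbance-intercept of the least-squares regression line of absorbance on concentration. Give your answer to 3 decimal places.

b = Sxy/Sxx = -4.16/47.492 = -0.087594
a = ȳ − b·x̄ = 1.8 − (-0.087594)·7.74 = 2.477975

2.478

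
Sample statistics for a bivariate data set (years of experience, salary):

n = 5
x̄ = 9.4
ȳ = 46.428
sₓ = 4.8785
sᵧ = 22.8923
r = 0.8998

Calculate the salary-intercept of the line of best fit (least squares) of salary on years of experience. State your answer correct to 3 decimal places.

6.738

b = r · sᵧ/sₓ = 0.8998 · 22.8923/4.8785 = 4.222300
a = ȳ − b·x̄ = 46.428 − 4.222300·9.4 = 6.738378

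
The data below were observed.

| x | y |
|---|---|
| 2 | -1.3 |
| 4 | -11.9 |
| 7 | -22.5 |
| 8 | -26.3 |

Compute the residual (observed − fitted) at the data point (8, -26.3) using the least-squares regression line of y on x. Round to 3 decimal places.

0.393

n = 4, Σx = 21, Σy = -62, Σxy = -418.1, Σx² = 133
Sxx = Σx² − (Σx)²/n = 133 − 110.25 = 22.75
Sxy = Σxy − (Σx)(Σy)/n = -418.1 − (-325.5) = -92.6
b = Sxy/Sxx = -92.6/22.75 = -4.070330
a = ȳ − b·x̄ = -15.5 − (-4.070330)·5.25 = 5.869231
ŷ(8) = 5.869231 + (-4.070330)·8 = -26.693407
residual = y − ŷ = -26.3 − (-26.693407) = 0.393407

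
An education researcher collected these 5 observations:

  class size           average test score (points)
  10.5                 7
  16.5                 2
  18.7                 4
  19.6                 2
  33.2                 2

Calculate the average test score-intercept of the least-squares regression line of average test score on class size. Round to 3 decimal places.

n = 5, Σx = 98.5, Σy = 17, Σxy = 286.9, Σx² = 2218.59
Sxx = Σx² − (Σx)²/n = 2218.59 − 1940.45 = 278.14
Sxy = Σxy − (Σx)(Σy)/n = 286.9 − 334.9 = -48
b = Sxy/Sxx = -48/278.14 = -0.172575
a = ȳ − b·x̄ = 3.4 − (-0.172575)·19.7 = 6.799727

6.800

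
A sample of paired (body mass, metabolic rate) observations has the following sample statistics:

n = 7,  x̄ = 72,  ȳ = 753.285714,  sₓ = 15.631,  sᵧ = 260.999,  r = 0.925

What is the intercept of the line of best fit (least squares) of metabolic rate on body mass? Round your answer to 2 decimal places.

-358.77

b = r · sᵧ/sₓ = 0.925 · 260.999/15.631 = 15.445210
a = ȳ − b·x̄ = 753.285714 − 15.445210·72 = -358.769394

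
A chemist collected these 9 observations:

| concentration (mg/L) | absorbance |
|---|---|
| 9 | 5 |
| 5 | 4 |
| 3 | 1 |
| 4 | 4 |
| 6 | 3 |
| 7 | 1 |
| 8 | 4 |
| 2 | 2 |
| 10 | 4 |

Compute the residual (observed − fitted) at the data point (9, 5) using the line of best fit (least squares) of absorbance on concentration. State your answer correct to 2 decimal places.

1.04

n = 9, Σx = 54, Σy = 28, Σxy = 185, Σx² = 384
Sxx = Σx² − (Σx)²/n = 384 − 324 = 60
Sxy = Σxy − (Σx)(Σy)/n = 185 − 168 = 17
b = Sxy/Sxx = 17/60 = 0.283333
a = ȳ − b·x̄ = 3.111111 − 0.283333·6 = 1.411111
ŷ(9) = 1.411111 + 0.283333·9 = 3.961111
residual = y − ŷ = 5 − 3.961111 = 1.038889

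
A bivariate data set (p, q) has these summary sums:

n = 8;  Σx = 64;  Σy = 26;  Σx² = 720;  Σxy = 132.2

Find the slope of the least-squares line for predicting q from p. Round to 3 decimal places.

Sxx = Σx² − (Σx)²/n = 720 − 512 = 208
Sxy = Σxy − (Σx)(Σy)/n = 132.2 − 208 = -75.8
b = Sxy/Sxx = -75.8/208 = -0.364423

-0.364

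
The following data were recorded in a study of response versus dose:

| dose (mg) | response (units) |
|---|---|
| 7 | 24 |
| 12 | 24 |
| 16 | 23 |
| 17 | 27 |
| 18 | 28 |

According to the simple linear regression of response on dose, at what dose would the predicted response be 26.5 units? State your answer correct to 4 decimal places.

18.6348

n = 5, Σx = 70, Σy = 126, Σxy = 1787, Σx² = 1062
Sxx = Σx² − (Σx)²/n = 1062 − 980 = 82
Sxy = Σxy − (Σx)(Σy)/n = 1787 − 1764 = 23
b = Sxy/Sxx = 23/82 = 0.280488
a = ȳ − b·x̄ = 25.2 − 0.280488·14 = 21.273171
Set a + b·x = 26.5: x = (26.5 − 21.273171) / 0.280488 = 18.634783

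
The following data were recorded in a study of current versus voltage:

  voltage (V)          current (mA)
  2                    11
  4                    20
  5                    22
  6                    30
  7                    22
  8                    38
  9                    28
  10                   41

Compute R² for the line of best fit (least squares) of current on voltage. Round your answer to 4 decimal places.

n = 8, Σx = 51, Σy = 212, Σxy = 1512, Σx² = 375, Σy² = 6298
Sxx = Σx² − (Σx)²/n = 375 − 325.125 = 49.875
Sxy = Σxy − (Σx)(Σy)/n = 1512 − 1351.5 = 160.5
Syy = Σy² − (Σy)²/n = 6298 − 5618 = 680
R² = Sxy²/(Sxx·Syy) = (160.5)²/(49.875·680) = 0.759553

0.7596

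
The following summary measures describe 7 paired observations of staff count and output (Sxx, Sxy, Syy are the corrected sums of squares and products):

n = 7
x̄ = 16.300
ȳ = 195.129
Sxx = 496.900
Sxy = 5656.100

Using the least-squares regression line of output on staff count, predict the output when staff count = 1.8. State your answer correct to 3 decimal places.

b = Sxy/Sxx = 5656.1/496.9 = 11.382773
a = ȳ − b·x̄ = 195.129 − 11.382773·16.3 = 9.589797
ŷ(1.8) = a + b·1.8 = 9.589797 + 11.382773·1.8 = 30.078789

30.079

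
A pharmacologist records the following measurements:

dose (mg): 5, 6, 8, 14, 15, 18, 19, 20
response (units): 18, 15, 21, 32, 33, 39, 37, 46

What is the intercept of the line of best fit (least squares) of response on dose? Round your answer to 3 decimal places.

6.619

n = 8, Σx = 105, Σy = 241, Σxy = 3616, Σx² = 1631
Sxx = Σx² − (Σx)²/n = 1631 − 1378.125 = 252.875
Sxy = Σxy − (Σx)(Σy)/n = 3616 − 3163.125 = 452.875
b = Sxy/Sxx = 452.875/252.875 = 1.790905
a = ȳ − b·x̄ = 30.125 − 1.790905·13.125 = 6.619377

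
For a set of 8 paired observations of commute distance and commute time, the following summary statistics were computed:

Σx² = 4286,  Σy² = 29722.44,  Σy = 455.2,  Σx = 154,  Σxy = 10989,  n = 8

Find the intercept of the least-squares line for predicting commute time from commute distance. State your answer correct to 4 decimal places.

24.4685

Sxx = Σx² − (Σx)²/n = 4286 − 2964.5 = 1321.5
Sxy = Σxy − (Σx)(Σy)/n = 10989 − 8762.6 = 2226.4
b = Sxy/Sxx = 2226.4/1321.5 = 1.684752
a = ȳ − b·x̄ = 56.9 − 1.684752·19.25 = 24.468521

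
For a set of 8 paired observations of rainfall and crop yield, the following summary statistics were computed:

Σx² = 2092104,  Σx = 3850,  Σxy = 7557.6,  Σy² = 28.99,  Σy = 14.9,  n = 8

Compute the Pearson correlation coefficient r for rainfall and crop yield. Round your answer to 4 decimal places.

Sxx = Σx² − (Σx)²/n = 2092104 − 1852812.5 = 239291.5
Sxy = Σxy − (Σx)(Σy)/n = 7557.6 − 7170.625 = 386.975
Syy = Σy² − (Σy)²/n = 28.99 − 27.75125 = 1.23875
r = Sxy/√(Sxx·Syy) = 386.975/√(296422.345625) = 386.975/544.446825 = 0.710767

0.7108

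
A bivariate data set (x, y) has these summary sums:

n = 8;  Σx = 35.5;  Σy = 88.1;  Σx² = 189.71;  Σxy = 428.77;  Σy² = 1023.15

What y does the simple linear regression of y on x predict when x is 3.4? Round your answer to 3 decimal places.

Sxx = Σx² − (Σx)²/n = 189.71 − 157.53125 = 32.17875
Sxy = Σxy − (Σx)(Σy)/n = 428.77 − 390.94375 = 37.82625
b = Sxy/Sxx = 37.82625/32.17875 = 1.175504
a = ȳ − b·x̄ = 11.0125 − 1.175504·4.4375 = 5.796201
ŷ(3.4) = a + b·3.4 = 5.796201 + 1.175504·3.4 = 9.792915

9.793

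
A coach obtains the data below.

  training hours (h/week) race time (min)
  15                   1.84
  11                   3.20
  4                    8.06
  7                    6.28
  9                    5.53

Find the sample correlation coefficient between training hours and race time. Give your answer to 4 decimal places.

n = 5, Σx = 46, Σy = 24.91, Σxy = 188.77, Σx² = 492, Σy² = 148.6085
Sxx = Σx² − (Σx)²/n = 492 − 423.2 = 68.8
Sxy = Σxy − (Σx)(Σy)/n = 188.77 − 229.172 = -40.402
Syy = Σy² − (Σy)²/n = 148.6085 − 124.10162 = 24.50688
r = Sxy/√(Sxx·Syy) = -40.402/√(1686.073344) = -40.402/41.061823 = -0.983931

-0.9839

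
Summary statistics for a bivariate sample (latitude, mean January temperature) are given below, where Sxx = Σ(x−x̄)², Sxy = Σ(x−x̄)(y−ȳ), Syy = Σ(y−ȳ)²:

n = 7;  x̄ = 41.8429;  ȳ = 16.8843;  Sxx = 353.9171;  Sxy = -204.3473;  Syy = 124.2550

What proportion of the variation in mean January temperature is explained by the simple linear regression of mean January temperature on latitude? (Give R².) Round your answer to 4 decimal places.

R² = Sxy²/(Sxx·Syy) = (-204.3473)²/(353.9171·124.255) = 0.949560

0.9496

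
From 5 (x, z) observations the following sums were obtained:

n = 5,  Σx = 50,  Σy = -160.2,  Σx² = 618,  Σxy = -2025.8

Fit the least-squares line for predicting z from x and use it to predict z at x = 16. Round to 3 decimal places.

-53.589

Sxx = Σx² − (Σx)²/n = 618 − 500 = 118
Sxy = Σxy − (Σx)(Σy)/n = -2025.8 − (-1602) = -423.8
b = Sxy/Sxx = -423.8/118 = -3.591525
a = ȳ − b·x̄ = -32.04 − (-3.591525)·10 = 3.875254
ŷ(16) = a + b·16 = 3.875254 + (-3.591525)·16 = -53.589153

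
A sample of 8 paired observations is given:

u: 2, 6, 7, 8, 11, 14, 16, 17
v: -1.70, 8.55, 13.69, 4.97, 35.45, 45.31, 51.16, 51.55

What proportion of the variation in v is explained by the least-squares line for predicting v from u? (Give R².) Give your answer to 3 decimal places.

n = 8, Σx = 81, Σy = 208.98, Σxy = 2902.69, Σx² = 1015, Σy² = 8872.5562
Sxx = Σx² − (Σx)²/n = 1015 − 820.125 = 194.875
Sxy = Σxy − (Σx)(Σy)/n = 2902.69 − 2115.9225 = 786.7675
Syy = Σy² − (Σy)²/n = 8872.5562 − 5459.08005 = 3413.47615
R² = Sxy²/(Sxx·Syy) = (786.7675)²/(194.875·3413.47615) = 0.930550

0.931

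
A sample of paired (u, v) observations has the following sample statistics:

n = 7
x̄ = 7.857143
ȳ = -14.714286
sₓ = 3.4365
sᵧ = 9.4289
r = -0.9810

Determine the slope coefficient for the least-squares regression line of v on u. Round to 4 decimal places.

-2.6916

b = r · sᵧ/sₓ = -0.981 · 9.4289/3.4365 = -2.691620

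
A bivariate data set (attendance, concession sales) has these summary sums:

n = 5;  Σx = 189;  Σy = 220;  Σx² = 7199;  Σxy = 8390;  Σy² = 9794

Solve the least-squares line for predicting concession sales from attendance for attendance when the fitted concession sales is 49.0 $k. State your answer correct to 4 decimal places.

Sxx = Σx² − (Σx)²/n = 7199 − 7144.2 = 54.8
Sxy = Σxy − (Σx)(Σy)/n = 8390 − 8316 = 74
b = Sxy/Sxx = 74/54.8 = 1.350365
a = ȳ − b·x̄ = 44 − 1.350365·37.8 = -7.043796
Set a + b·x = 49.0: x = (49.0 − (-7.043796)) / 1.350365 = 41.502703

41.5027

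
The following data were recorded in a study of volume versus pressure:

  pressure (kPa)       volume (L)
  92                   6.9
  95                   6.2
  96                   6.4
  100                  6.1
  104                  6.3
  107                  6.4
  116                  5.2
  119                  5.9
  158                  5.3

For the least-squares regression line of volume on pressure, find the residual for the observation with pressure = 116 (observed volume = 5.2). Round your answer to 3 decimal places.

n = 9, Σx = 987, Σy = 54.7, Σxy = 5930.9, Σx² = 111551
Sxx = Σx² − (Σx)²/n = 111551 − 108241 = 3310
Sxy = Σxy − (Σx)(Σy)/n = 5930.9 − 5998.766667 = -67.866667
b = Sxy/Sxx = -67.866667/3310 = -0.020504
a = ȳ − b·x̄ = 6.077778 − (-0.020504)·109.666667 = 8.326331
ŷ(116) = 8.326331 + (-0.020504)·116 = 5.947922
residual = y − ŷ = 5.2 − 5.947922 = -0.747922

-0.748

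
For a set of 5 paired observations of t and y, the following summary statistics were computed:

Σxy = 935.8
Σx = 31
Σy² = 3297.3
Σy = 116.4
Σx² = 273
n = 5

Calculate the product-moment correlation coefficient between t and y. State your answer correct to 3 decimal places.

0.983

Sxx = Σx² − (Σx)²/n = 273 − 192.2 = 80.8
Sxy = Σxy − (Σx)(Σy)/n = 935.8 − 721.68 = 214.12
Syy = Σy² − (Σy)²/n = 3297.3 − 2709.792 = 587.508
r = Sxy/√(Sxx·Syy) = 214.12/√(47470.6464) = 214.12/217.877595 = 0.982754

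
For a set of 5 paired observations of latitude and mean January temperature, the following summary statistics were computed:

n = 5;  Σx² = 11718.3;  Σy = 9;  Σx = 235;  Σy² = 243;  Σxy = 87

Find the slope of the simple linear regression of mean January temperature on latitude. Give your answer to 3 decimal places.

-0.499

Sxx = Σx² − (Σx)²/n = 11718.3 − 11045 = 673.3
Sxy = Σxy − (Σx)(Σy)/n = 87 − 423 = -336
b = Sxy/Sxx = -336/673.3 = -0.499035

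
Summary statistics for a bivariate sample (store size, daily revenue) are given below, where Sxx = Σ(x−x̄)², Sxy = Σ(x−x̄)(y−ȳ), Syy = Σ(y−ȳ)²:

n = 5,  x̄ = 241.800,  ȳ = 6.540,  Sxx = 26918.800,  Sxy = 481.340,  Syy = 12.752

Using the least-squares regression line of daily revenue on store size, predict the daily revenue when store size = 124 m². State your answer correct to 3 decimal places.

b = Sxy/Sxx = 481.34/26918.8 = 0.017881
a = ȳ − b·x̄ = 6.54 − 0.017881·241.8 = 2.216330
ŷ(124) = a + b·124 = 2.216330 + 0.017881·124 = 4.433597

4.434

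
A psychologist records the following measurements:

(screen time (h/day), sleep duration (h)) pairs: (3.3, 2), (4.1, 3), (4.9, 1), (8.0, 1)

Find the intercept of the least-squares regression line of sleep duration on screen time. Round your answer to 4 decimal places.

3.2400

n = 4, Σx = 20.3, Σy = 7, Σxy = 31.8, Σx² = 115.71
Sxx = Σx² − (Σx)²/n = 115.71 − 103.0225 = 12.6875
Sxy = Σxy − (Σx)(Σy)/n = 31.8 − 35.525 = -3.725
b = Sxy/Sxx = -3.725/12.6875 = -0.293596
a = ȳ − b·x̄ = 1.75 − (-0.293596)·5.075 = 3.24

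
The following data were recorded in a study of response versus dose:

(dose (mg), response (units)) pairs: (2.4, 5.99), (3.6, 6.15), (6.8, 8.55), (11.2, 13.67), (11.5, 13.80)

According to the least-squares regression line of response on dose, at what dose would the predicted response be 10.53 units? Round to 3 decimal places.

8.083

n = 5, Σx = 35.5, Σy = 48.16, Σxy = 406.46, Σx² = 322.65
Sxx = Σx² − (Σx)²/n = 322.65 − 252.05 = 70.6
Sxy = Σxy − (Σx)(Σy)/n = 406.46 − 341.936 = 64.524
b = Sxy/Sxx = 64.524/70.6 = 0.913938
a = ȳ − b·x̄ = 9.632 − 0.913938·7.1 = 3.143042
Set a + b·x = 10.53: x = (10.53 − 3.143042) / 0.913938 = 8.082562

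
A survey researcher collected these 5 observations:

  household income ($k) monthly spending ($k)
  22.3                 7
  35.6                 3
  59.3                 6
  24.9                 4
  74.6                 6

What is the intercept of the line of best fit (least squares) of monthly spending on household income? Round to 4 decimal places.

n = 5, Σx = 216.7, Σy = 26, Σxy = 1165.9, Σx² = 11466.31
Sxx = Σx² − (Σx)²/n = 11466.31 − 9391.778 = 2074.532
Sxy = Σxy − (Σx)(Σy)/n = 1165.9 − 1126.84 = 39.06
b = Sxy/Sxx = 39.06/2074.532 = 0.018828
a = ȳ − b·x̄ = 5.2 − 0.018828·43.34 = 4.383980

4.3840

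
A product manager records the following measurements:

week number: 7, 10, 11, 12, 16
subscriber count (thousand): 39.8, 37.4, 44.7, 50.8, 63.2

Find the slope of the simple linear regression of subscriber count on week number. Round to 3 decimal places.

n = 5, Σx = 56, Σy = 235.9, Σxy = 2765.1, Σx² = 670
Sxx = Σx² − (Σx)²/n = 670 − 627.2 = 42.8
Sxy = Σxy − (Σx)(Σy)/n = 2765.1 − 2642.08 = 123.02
b = Sxy/Sxx = 123.02/42.8 = 2.874299

2.874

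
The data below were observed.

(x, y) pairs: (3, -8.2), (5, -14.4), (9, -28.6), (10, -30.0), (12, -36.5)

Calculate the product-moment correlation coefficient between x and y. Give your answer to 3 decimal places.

n = 5, Σx = 39, Σy = -117.7, Σxy = -1092, Σx² = 359, Σy² = 3324.81
Sxx = Σx² − (Σx)²/n = 359 − 304.2 = 54.8
Sxy = Σxy − (Σx)(Σy)/n = -1092 − (-918.06) = -173.94
Syy = Σy² − (Σy)²/n = 3324.81 − 2770.658 = 554.152
r = Sxy/√(Sxx·Syy) = -173.94/√(30367.5296) = -173.94/174.262818 = -0.998148

-0.998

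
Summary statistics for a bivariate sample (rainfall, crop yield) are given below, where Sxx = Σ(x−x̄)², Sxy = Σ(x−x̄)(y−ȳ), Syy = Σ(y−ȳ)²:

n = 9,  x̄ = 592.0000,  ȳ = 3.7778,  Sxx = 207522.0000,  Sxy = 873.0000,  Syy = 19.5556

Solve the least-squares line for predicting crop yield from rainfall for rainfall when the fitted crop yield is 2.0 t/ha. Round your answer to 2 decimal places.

169.40

b = Sxy/Sxx = 873/207522 = 0.004207
a = ȳ − b·x̄ = 3.7778 − 0.004207·592 = 1.287385
Set a + b·x = 2.0: x = (2.0 − 1.287385) / 0.004207 = 169.396779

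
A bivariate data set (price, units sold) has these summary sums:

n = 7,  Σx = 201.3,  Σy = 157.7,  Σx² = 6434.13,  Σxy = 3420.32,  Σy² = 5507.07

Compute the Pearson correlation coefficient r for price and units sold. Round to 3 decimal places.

-0.993

Sxx = Σx² − (Σx)²/n = 6434.13 − 5788.812857 = 645.317143
Sxy = Σxy − (Σx)(Σy)/n = 3420.32 − 4535.001429 = -1114.681429
Syy = Σy² − (Σy)²/n = 5507.07 − 3552.755714 = 1954.314286
r = Sxy/√(Sxx·Syy) = -1114.681429/√(1261152.511102) = -1114.681429/1123.010468 = -0.992583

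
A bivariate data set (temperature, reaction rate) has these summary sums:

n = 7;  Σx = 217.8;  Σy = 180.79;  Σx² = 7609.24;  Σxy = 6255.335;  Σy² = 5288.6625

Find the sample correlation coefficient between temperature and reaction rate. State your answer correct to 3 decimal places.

0.878

Sxx = Σx² − (Σx)²/n = 7609.24 − 6776.691429 = 832.548571
Sxy = Σxy − (Σx)(Σy)/n = 6255.335 − 5625.151714 = 630.183286
Syy = Σy² − (Σy)²/n = 5288.6625 − 4669.289157 = 619.373343
r = Sxy/√(Sxx·Syy) = 630.183286/√(515658.391777) = 630.183286/718.093581 = 0.877578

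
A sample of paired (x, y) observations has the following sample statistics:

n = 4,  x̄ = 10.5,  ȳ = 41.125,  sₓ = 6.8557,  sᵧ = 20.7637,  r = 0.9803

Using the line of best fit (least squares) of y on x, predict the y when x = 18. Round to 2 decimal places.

b = r · sᵧ/sₓ = 0.9803 · 20.7637/6.8557 = 2.969012
a = ȳ − b·x̄ = 41.125 − 2.969012·10.5 = 9.950375
ŷ(18) = a + b·18 = 9.950375 + 2.969012·18 = 63.392589

63.39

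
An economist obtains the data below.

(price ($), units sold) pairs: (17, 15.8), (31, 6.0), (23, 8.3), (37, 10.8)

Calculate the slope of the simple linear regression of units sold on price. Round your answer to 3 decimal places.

n = 4, Σx = 108, Σy = 40.9, Σxy = 1045.1, Σx² = 3148
Sxx = Σx² − (Σx)²/n = 3148 − 2916 = 232
Sxy = Σxy − (Σx)(Σy)/n = 1045.1 − 1104.3 = -59.2
b = Sxy/Sxx = -59.2/232 = -0.255172

-0.255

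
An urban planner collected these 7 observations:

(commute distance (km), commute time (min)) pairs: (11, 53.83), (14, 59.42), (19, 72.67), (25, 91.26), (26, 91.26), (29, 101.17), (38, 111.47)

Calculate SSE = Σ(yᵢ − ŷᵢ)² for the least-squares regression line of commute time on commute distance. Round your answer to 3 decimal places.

n = 7, Σx = 162, Σy = 581.08, Σxy = 14628.79, Σx² = 4264, Σy² = 51027.0392
Sxx = Σx² − (Σx)²/n = 4264 − 3749.142857 = 514.857143
Sxy = Σxy − (Σx)(Σy)/n = 14628.79 − 13447.851429 = 1180.938571
Syy = Σy² − (Σy)²/n = 51027.0392 − 48236.280914 = 2790.758286
b = Sxy/Sxx = 1180.938571/514.857143 = 2.293721
SSE = Syy − b·Sxy = 2790.758286 − 2.293721·1180.938571 = 82.014843

82.015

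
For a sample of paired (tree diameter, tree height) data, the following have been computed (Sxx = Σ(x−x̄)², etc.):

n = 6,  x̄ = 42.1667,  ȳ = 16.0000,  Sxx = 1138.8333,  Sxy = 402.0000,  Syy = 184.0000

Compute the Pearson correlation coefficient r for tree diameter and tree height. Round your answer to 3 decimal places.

r = Sxy/√(Sxx·Syy) = 402/√(209545.3272) = 402/457.761212 = 0.878187

0.878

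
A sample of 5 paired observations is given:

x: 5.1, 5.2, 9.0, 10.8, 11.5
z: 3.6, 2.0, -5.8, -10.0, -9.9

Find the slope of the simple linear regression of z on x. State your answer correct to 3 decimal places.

-2.120

n = 5, Σx = 41.6, Σy = -20.1, Σxy = -245.29, Σx² = 382.94
Sxx = Σx² − (Σx)²/n = 382.94 − 346.112 = 36.828
Sxy = Σxy − (Σx)(Σy)/n = -245.29 − (-167.232) = -78.058
b = Sxy/Sxx = -78.058/36.828 = -2.119529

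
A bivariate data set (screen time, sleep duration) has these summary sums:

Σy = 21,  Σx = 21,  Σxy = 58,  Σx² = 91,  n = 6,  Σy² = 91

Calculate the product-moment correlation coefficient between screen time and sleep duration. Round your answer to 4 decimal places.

Sxx = Σx² − (Σx)²/n = 91 − 73.5 = 17.5
Sxy = Σxy − (Σx)(Σy)/n = 58 − 73.5 = -15.5
Syy = Σy² − (Σy)²/n = 91 − 73.5 = 17.5
r = Sxy/√(Sxx·Syy) = -15.5/√(306.25) = -15.5/17.500000 = -0.885714

-0.8857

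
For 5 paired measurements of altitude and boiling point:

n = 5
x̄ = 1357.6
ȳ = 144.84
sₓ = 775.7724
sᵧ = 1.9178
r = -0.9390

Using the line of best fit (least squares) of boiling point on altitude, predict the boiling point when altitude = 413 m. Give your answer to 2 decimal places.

b = r · sᵧ/sₓ = -0.939 · 1.9178/775.7724 = -0.002321
a = ȳ − b·x̄ = 144.84 − (-0.002321)·1357.6 = 147.991421
ŷ(413) = a + b·413 = 147.991421 + (-0.002321)·413 = 147.032717

147.03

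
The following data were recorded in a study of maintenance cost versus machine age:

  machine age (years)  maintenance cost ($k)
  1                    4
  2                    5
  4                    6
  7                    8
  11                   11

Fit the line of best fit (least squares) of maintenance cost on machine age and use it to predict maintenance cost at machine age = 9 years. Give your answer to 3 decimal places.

n = 5, Σx = 25, Σy = 34, Σxy = 215, Σx² = 191
Sxx = Σx² − (Σx)²/n = 191 − 125 = 66
Sxy = Σxy − (Σx)(Σy)/n = 215 − 170 = 45
b = Sxy/Sxx = 45/66 = 0.681818
a = ȳ − b·x̄ = 6.8 − 0.681818·5 = 3.390909
ŷ(9) = a + b·9 = 3.390909 + 0.681818·9 = 9.527273

9.527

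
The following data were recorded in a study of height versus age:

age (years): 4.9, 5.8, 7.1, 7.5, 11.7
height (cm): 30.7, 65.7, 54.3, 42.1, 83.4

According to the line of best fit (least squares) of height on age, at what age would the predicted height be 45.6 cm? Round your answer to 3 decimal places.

n = 5, Σx = 37, Σy = 276.2, Σxy = 2208.55, Σx² = 301.2
Sxx = Σx² − (Σx)²/n = 301.2 − 273.8 = 27.4
Sxy = Σxy − (Σx)(Σy)/n = 2208.55 − 2043.88 = 164.67
b = Sxy/Sxx = 164.67/27.4 = 6.009854
a = ȳ − b·x̄ = 55.24 − 6.009854·7.4 = 10.767080
Set a + b·x = 45.6: x = (45.6 − 10.767080) / 6.009854 = 5.795968

5.796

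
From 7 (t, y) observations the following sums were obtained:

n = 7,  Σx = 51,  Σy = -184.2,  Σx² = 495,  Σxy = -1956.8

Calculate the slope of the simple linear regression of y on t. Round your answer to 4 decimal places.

Sxx = Σx² − (Σx)²/n = 495 − 371.571429 = 123.428571
Sxy = Σxy − (Σx)(Σy)/n = -1956.8 − (-1342.028571) = -614.771429
b = Sxy/Sxx = -614.771429/123.428571 = -4.980787

-4.9808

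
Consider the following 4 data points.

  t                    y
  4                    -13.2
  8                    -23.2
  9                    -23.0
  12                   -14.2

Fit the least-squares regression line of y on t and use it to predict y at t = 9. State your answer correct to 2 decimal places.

n = 4, Σx = 33, Σy = -73.6, Σxy = -615.8, Σx² = 305
Sxx = Σx² − (Σx)²/n = 305 − 272.25 = 32.75
Sxy = Σxy − (Σx)(Σy)/n = -615.8 − (-607.2) = -8.6
b = Sxy/Sxx = -8.6/32.75 = -0.262595
a = ȳ − b·x̄ = -18.4 − (-0.262595)·8.25 = -16.233588
ŷ(9) = a + b·9 = -16.233588 + (-0.262595)·9 = -18.596947

-18.60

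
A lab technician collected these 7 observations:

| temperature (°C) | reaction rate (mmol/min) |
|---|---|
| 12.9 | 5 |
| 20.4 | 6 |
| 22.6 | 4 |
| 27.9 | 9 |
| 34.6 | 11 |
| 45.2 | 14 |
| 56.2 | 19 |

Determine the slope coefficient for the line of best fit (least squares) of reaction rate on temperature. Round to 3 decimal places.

n = 7, Σx = 219.8, Σy = 68, Σxy = 2609.6, Σx² = 8270.38
Sxx = Σx² − (Σx)²/n = 8270.38 − 6901.72 = 1368.66
Sxy = Σxy − (Σx)(Σy)/n = 2609.6 − 2135.2 = 474.4
b = Sxy/Sxx = 474.4/1368.66 = 0.346616

0.347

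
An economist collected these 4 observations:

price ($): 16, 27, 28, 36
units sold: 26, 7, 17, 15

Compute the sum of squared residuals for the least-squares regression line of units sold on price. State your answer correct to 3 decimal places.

n = 4, Σx = 107, Σy = 65, Σxy = 1621, Σx² = 3065, Σy² = 1239
Sxx = Σx² − (Σx)²/n = 3065 − 2862.25 = 202.75
Sxy = Σxy − (Σx)(Σy)/n = 1621 − 1738.75 = -117.75
Syy = Σy² − (Σy)²/n = 1239 − 1056.25 = 182.75
b = Sxy/Sxx = -117.75/202.75 = -0.580764
SSE = Syy − b·Sxy = 182.75 − (-0.580764)·(-117.75) = 114.364982

114.365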